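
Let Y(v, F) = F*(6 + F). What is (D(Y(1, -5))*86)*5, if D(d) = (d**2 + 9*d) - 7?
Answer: -11610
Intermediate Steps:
D(d) = -7 + d**2 + 9*d
(D(Y(1, -5))*86)*5 = ((-7 + (-5*(6 - 5))**2 + 9*(-5*(6 - 5)))*86)*5 = ((-7 + (-5*1)**2 + 9*(-5*1))*86)*5 = ((-7 + (-5)**2 + 9*(-5))*86)*5 = ((-7 + 25 - 45)*86)*5 = -27*86*5 = -2322*5 = -11610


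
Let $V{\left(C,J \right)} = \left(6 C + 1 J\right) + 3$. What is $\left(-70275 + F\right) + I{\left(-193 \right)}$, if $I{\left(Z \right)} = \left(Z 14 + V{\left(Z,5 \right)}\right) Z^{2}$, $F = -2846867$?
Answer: $-146400290$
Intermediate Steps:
$V{\left(C,J \right)} = 3 + J + 6 C$ ($V{\left(C,J \right)} = \left(6 C + J\right) + 3 = \left(J + 6 C\right) + 3 = 3 + J + 6 C$)
$I{\left(Z \right)} = Z^{2} \left(8 + 20 Z\right)$ ($I{\left(Z \right)} = \left(Z 14 + \left(3 + 5 + 6 Z\right)\right) Z^{2} = \left(14 Z + \left(8 + 6 Z\right)\right) Z^{2} = \left(8 + 20 Z\right) Z^{2} = Z^{2} \left(8 + 20 Z\right)$)
$\left(-70275 + F\right) + I{\left(-193 \right)} = \left(-70275 - 2846867\right) + \left(-193\right)^{2} \left(8 + 20 \left(-193\right)\right) = -2917142 + 37249 \left(8 - 3860\right) = -2917142 + 37249 \left(-3852\right) = -2917142 - 143483148 = -146400290$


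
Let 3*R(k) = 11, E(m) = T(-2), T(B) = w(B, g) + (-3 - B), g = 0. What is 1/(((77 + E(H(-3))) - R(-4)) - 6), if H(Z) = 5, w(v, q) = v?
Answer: 3/193 ≈ 0.015544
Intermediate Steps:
T(B) = -3 (T(B) = B + (-3 - B) = -3)
E(m) = -3
R(k) = 11/3 (R(k) = (1/3)*11 = 11/3)
1/(((77 + E(H(-3))) - R(-4)) - 6) = 1/(((77 - 3) - 1*11/3) - 6) = 1/((74 - 11/3) - 6) = 1/(211/3 - 6) = 1/(193/3) = 3/193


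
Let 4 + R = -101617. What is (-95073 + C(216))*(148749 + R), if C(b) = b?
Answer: -4470420696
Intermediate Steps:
R = -101621 (R = -4 - 101617 = -101621)
(-95073 + C(216))*(148749 + R) = (-95073 + 216)*(148749 - 101621) = -94857*47128 = -4470420696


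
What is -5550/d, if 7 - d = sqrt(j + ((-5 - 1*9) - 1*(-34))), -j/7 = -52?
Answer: 7770/67 + 8880*sqrt(6)/67 ≈ 440.62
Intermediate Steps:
j = 364 (j = -7*(-52) = 364)
d = 7 - 8*sqrt(6) (d = 7 - sqrt(364 + ((-5 - 1*9) - 1*(-34))) = 7 - sqrt(364 + ((-5 - 9) + 34)) = 7 - sqrt(364 + (-14 + 34)) = 7 - sqrt(364 + 20) = 7 - sqrt(384) = 7 - 8*sqrt(6) ≈ -12.596)
-5550/d = -5550/(7 - 8*sqrt(6))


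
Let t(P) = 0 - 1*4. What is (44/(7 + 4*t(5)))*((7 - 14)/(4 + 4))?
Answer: 77/18 ≈ 4.2778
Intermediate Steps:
t(P) = -4 (t(P) = 0 - 4 = -4)
(44/(7 + 4*t(5)))*((7 - 14)/(4 + 4)) = (44/(7 + 4*(-4)))*((7 - 14)/(4 + 4)) = (44/(7 - 16))*(-7/8) = (44/(-9))*(-7*⅛) = (44*(-⅑))*(-7/8) = -44/9*(-7/8) = 77/18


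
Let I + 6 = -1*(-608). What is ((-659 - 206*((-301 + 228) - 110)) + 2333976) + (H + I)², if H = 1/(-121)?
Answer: 40019841896/14641 ≈ 2.7334e+6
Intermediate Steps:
I = 602 (I = -6 - 1*(-608) = -6 + 608 = 602)
H = -1/121 ≈ -0.0082645
((-659 - 206*((-301 + 228) - 110)) + 2333976) + (H + I)² = ((-659 - 206*((-301 + 228) - 110)) + 2333976) + (-1/121 + 602)² = ((-659 - 206*(-73 - 110)) + 2333976) + (72841/121)² = ((-659 - 206*(-183)) + 2333976) + 5305811281/14641 = ((-659 + 37698) + 2333976) + 5305811281/14641 = (37039 + 2333976) + 5305811281/14641 = 2371015 + 5305811281/14641 = 40019841896/14641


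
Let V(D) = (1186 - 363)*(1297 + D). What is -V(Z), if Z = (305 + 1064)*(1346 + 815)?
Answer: -2435838038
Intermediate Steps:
Z = 2958409 (Z = 1369*2161 = 2958409)
V(D) = 1067431 + 823*D (V(D) = 823*(1297 + D) = 1067431 + 823*D)
-V(Z) = -(1067431 + 823*2958409) = -(1067431 + 2434770607) = -1*2435838038 = -2435838038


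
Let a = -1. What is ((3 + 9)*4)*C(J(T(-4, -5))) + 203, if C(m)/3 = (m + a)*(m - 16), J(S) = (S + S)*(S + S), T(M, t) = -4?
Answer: 435659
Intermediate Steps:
J(S) = 4*S² (J(S) = (2*S)*(2*S) = 4*S²)
C(m) = 3*(-1 + m)*(-16 + m) (C(m) = 3*((m - 1)*(m - 16)) = 3*((-1 + m)*(-16 + m)) = 3*(-1 + m)*(-16 + m))
((3 + 9)*4)*C(J(T(-4, -5))) + 203 = ((3 + 9)*4)*(48 - 204*(-4)² + 3*(4*(-4)²)²) + 203 = (12*4)*(48 - 204*16 + 3*(4*16)²) + 203 = 48*(48 - 51*64 + 3*64²) + 203 = 48*(48 - 3264 + 3*4096) + 203 = 48*(48 - 3264 + 12288) + 203 = 48*9072 + 203 = 435456 + 203 = 435659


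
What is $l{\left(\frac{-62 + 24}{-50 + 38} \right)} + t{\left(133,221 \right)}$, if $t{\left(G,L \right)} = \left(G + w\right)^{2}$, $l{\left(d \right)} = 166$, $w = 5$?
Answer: $19210$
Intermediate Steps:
$t{\left(G,L \right)} = \left(5 + G\right)^{2}$ ($t{\left(G,L \right)} = \left(G + 5\right)^{2} = \left(5 + G\right)^{2}$)
$l{\left(\frac{-62 + 24}{-50 + 38} \right)} + t{\left(133,221 \right)} = 166 + \left(5 + 133\right)^{2} = 166 + 138^{2} = 166 + 19044 = 19210$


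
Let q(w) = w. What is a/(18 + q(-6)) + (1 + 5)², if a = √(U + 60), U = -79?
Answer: 36 + I*√19/12 ≈ 36.0 + 0.36324*I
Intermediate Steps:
a = I*√19 (a = √(-79 + 60) = √(-19) = I*√19 ≈ 4.3589*I)
a/(18 + q(-6)) + (1 + 5)² = (I*√19)/(18 - 6) + (1 + 5)² = (I*√19)/12 + 6² = (I*√19)*(1/12) + 36 = I*√19/12 + 36 = 36 + I*√19/12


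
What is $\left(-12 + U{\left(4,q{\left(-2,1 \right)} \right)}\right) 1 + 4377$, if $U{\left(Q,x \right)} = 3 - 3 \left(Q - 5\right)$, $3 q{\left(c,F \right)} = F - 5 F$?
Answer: $4371$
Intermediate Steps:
$q{\left(c,F \right)} = - \frac{4 F}{3}$ ($q{\left(c,F \right)} = \frac{F - 5 F}{3} = \frac{\left(-4\right) F}{3} = - \frac{4 F}{3}$)
$U{\left(Q,x \right)} = 18 - 3 Q$ ($U{\left(Q,x \right)} = 3 - 3 \left(Q - 5\right) = 3 - 3 \left(-5 + Q\right) = 3 - \left(-15 + 3 Q\right) = 18 - 3 Q$)
$\left(-12 + U{\left(4,q{\left(-2,1 \right)} \right)}\right) 1 + 4377 = \left(-12 + \left(18 - 12\right)\right) 1 + 4377 = \left(-12 + 6\right) 1 + 4377 = \left(-6\right) 1 + 4377 = -6 + 4377 = 4371$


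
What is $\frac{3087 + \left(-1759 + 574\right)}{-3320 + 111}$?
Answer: $- \frac{1902}{3209} \approx -0.59271$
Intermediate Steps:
$\frac{3087 + \left(-1759 + 574\right)}{-3320 + 111} = \frac{3087 - 1185}{-3209} = 1902 \left(- \frac{1}{3209}\right) = - \frac{1902}{3209}$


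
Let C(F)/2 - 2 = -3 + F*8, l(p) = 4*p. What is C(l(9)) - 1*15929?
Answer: -15355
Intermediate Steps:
C(F) = -2 + 16*F (C(F) = 4 + 2*(-3 + F*8) = 4 + 2*(-3 + 8*F) = 4 + (-6 + 16*F) = -2 + 16*F)
C(l(9)) - 1*15929 = (-2 + 16*(4*9)) - 1*15929 = (-2 + 16*36) - 15929 = (-2 + 576) - 15929 = 574 - 15929 = -15355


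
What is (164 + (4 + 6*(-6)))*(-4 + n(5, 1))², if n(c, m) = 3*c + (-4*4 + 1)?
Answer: 2112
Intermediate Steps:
n(c, m) = -15 + 3*c (n(c, m) = 3*c + (-16 + 1) = 3*c - 15 = -15 + 3*c)
(164 + (4 + 6*(-6)))*(-4 + n(5, 1))² = (164 + (4 + 6*(-6)))*(-4 + (-15 + 3*5))² = (164 + (4 - 36))*(-4 + (-15 + 15))² = (164 - 32)*(-4 + 0)² = 132*(-4)² = 132*16 = 2112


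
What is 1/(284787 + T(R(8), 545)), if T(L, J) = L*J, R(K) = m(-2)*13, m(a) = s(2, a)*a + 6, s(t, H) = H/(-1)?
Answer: 1/298957 ≈ 3.3450e-6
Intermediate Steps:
s(t, H) = -H (s(t, H) = H*(-1) = -H)
m(a) = 6 - a² (m(a) = (-a)*a + 6 = -a² + 6 = 6 - a²)
R(K) = 26 (R(K) = (6 - 1*(-2)²)*13 = (6 - 1*4)*13 = (6 - 4)*13 = 2*13 = 26)
T(L, J) = J*L
1/(284787 + T(R(8), 545)) = 1/(284787 + 545*26) = 1/(284787 + 14170) = 1/298957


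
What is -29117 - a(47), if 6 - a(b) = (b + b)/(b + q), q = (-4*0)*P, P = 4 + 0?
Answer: -29121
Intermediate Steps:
P = 4
q = 0 (q = -4*0*4 = 0*4 = 0)
a(b) = 4 (a(b) = 6 - (b + b)/(b + 0) = 6 - 2*b/b = 6 - 1*2 = 6 - 2 = 4)
-29117 - a(47) = -29117 - 1*4 = -29117 - 4 = -29121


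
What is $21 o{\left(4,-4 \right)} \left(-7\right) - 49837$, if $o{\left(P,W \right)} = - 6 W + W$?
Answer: $-52777$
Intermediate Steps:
$o{\left(P,W \right)} = - 5 W$
$21 o{\left(4,-4 \right)} \left(-7\right) - 49837 = 21 \left(\left(-5\right) \left(-4\right)\right) \left(-7\right) - 49837 = 21 \cdot 20 \left(-7\right) - 49837 = 420 \left(-7\right) - 49837 = -2940 - 49837 = -52777$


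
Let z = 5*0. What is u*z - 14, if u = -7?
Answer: -14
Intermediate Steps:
z = 0
u*z - 14 = -7*0 - 14 = 0 - 14 = -14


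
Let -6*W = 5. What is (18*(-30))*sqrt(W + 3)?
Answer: -90*sqrt(78) ≈ -794.86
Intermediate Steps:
W = -5/6 (W = -1/6*5 = -5/6 ≈ -0.83333)
(18*(-30))*sqrt(W + 3) = (18*(-30))*sqrt(-5/6 + 3) = -90*sqrt(78)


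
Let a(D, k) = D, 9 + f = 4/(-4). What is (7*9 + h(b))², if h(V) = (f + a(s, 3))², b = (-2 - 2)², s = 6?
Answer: 6241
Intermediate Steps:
f = -10 (f = -9 + 4/(-4) = -9 + 4*(-¼) = -9 - 1 = -10)
b = 16 (b = (-4)² = 16)
h(V) = 16 (h(V) = (-10 + 6)² = (-4)² = 16)
(7*9 + h(b))² = (7*9 + 16)² = (63 + 16)² = 79² = 6241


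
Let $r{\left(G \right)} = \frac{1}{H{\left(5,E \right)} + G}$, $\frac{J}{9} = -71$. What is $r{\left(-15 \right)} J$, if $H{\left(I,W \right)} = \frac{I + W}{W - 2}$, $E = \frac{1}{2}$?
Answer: $\frac{1917}{56} \approx 34.232$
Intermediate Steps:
$E = \frac{1}{2} \approx 0.5$
$J = -639$ ($J = 9 \left(-71\right) = -639$)
$H{\left(I,W \right)} = \frac{I + W}{-2 + W}$
$r{\left(G \right)} = \frac{1}{- \frac{11}{3} + G}$ ($r{\left(G \right)} = \frac{1}{\frac{5 + \frac{1}{2}}{-2 + \frac{1}{2}} + G} = \frac{1}{\frac{1}{- \frac{3}{2}} \cdot \frac{11}{2} + G} = \frac{1}{\left(- \frac{2}{3}\right) \frac{11}{2} + G} = \frac{1}{- \frac{11}{3} + G}$)
$r{\left(-15 \right)} J = \frac{3}{-11 + 3 \left(-15\right)} \left(-639\right) = \frac{3}{-11 - 45} \left(-639\right) = \frac{3}{-56} \left(-639\right) = 3 \left(- \frac{1}{56}\right) \left(-639\right) = \left(- \frac{3}{56}\right) \left(-639\right) = \frac{1917}{56}$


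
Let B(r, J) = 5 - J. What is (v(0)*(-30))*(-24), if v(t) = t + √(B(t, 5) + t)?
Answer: 0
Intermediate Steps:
v(t) = t + √t (v(t) = t + √((5 - 1*5) + t) = t + √((5 - 5) + t) = t + √(0 + t) = t + √t)
(v(0)*(-30))*(-24) = ((0 + √0)*(-30))*(-24) = ((0 + 0)*(-30))*(-24) = (0*(-30))*(-24) = 0*(-24) = 0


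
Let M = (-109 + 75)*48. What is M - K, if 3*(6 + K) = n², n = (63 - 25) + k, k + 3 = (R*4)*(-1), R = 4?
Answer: -5239/3 ≈ -1746.3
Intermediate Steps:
k = -19 (k = -3 + (4*4)*(-1) = -3 + 16*(-1) = -3 - 16 = -19)
n = 19 (n = (63 - 25) - 19 = 38 - 19 = 19)
M = -1632 (M = -34*48 = -1632)
K = 343/3 (K = -6 + (⅓)*19² = -6 + (⅓)*361 = -6 + 361/3 = 343/3 ≈ 114.33)
M - K = -1632 - 1*343/3 = -1632 - 343/3 = -5239/3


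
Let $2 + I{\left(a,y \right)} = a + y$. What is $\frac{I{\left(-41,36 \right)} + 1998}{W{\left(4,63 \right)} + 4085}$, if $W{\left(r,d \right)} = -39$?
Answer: $\frac{1991}{4046} \approx 0.49209$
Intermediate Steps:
$I{\left(a,y \right)} = -2 + a + y$ ($I{\left(a,y \right)} = -2 + \left(a + y\right) = -2 + a + y$)
$\frac{I{\left(-41,36 \right)} + 1998}{W{\left(4,63 \right)} + 4085} = \frac{\left(-2 - 41 + 36\right) + 1998}{-39 + 4085} = \frac{-7 + 1998}{4046} = 1991 \cdot \frac{1}{4046} = \frac{1991}{4046}$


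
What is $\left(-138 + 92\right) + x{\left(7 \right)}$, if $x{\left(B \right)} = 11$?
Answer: $-35$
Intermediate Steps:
$\left(-138 + 92\right) + x{\left(7 \right)} = \left(-138 + 92\right) + 11 = -46 + 11 = -35$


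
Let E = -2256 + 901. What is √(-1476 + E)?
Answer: I*√2831 ≈ 53.207*I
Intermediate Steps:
E = -1355
√(-1476 + E) = √(-1476 - 1355) = √(-2831) = I*√2831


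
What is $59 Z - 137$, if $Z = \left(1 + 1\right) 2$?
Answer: $99$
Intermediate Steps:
$Z = 4$ ($Z = 2 \cdot 2 = 4$)
$59 Z - 137 = 59 \cdot 4 - 137 = 236 - 137 = 99$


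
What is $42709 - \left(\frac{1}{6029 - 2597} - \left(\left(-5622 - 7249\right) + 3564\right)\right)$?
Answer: $\frac{114635663}{3432} \approx 33402.0$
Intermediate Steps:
$42709 - \left(\frac{1}{6029 - 2597} - \left(\left(-5622 - 7249\right) + 3564\right)\right) = 42709 - \left(\frac{1}{3432} - \left(-12871 + 3564\right)\right) = 42709 - \left(\frac{1}{3432} - -9307\right) = 42709 - \left(\frac{1}{3432} + 9307\right) = 42709 - \frac{31941625}{3432} = \frac{114635663}{3432}$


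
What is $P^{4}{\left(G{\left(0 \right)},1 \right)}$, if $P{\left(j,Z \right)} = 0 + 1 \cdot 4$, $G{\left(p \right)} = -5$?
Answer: $256$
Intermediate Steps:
$P{\left(j,Z \right)} = 4$ ($P{\left(j,Z \right)} = 0 + 4 = 4$)
$P^{4}{\left(G{\left(0 \right)},1 \right)} = 4^{4} = 256$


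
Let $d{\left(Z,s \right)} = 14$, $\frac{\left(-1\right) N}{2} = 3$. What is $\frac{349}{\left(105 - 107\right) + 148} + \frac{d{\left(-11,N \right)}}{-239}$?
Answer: $\frac{81367}{34894} \approx 2.3318$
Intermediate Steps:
$N = -6$ ($N = \left(-2\right) 3 = -6$)
$\frac{349}{\left(105 - 107\right) + 148} + \frac{d{\left(-11,N \right)}}{-239} = \frac{349}{\left(105 - 107\right) + 148} + \frac{14}{-239} = \frac{349}{-2 + 148} + 14 \left(- \frac{1}{239}\right) = \frac{349}{146} - \frac{14}{239} = \frac{81367}{34894}$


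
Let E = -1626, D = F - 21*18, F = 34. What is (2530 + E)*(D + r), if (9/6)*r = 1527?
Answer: 609296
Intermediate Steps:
D = -344 (D = 34 - 21*18 = 34 - 378 = -344)
r = 1018 (r = (⅔)*1527 = 1018)
(2530 + E)*(D + r) = (2530 - 1626)*(-344 + 1018) = 904*674 = 609296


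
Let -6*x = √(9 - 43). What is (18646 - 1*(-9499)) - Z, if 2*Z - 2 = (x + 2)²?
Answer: 1013129/36 + I*√34/3 ≈ 28142.0 + 1.9437*I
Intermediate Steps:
x = -I*√34/6 (x = -√(9 - 43)/6 = -I*√34/6 ≈ -0.97183*I)
Z = 1 + (2 - I*√34/6)²/2 (Z = 1 + (-I*√34/6 + 2)²/2 = 1 + (2 - I*√34/6)²/2 ≈ 2.5278 - 1.9437*I)
(18646 - 1*(-9499)) - Z = (18646 - 1*(-9499)) - (91/36 - I*√34/3) = (18646 + 9499) + (-91/36 + I*√34/3) = 28145 + (-91/36 + I*√34/3) = 1013129/36 + I*√34/3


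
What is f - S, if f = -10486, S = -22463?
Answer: 11977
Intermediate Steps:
f - S = -10486 - 1*(-22463) = -10486 + 22463 = 11977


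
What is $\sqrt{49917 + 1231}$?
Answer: $2 \sqrt{12787} \approx 226.16$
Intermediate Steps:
$\sqrt{49917 + 1231} = \sqrt{51148} = 2 \sqrt{12787}$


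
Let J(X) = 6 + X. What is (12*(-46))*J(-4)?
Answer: -1104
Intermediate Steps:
(12*(-46))*J(-4) = (12*(-46))*(6 - 4) = -552*2 = -1104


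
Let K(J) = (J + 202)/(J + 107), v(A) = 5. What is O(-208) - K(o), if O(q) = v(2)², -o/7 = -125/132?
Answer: 347436/14999 ≈ 23.164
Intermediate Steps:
o = 875/132 (o = -(-875)/132 = -7*(-125/132) = 875/132 ≈ 6.6288)
O(q) = 25 (O(q) = 5² = 25)
K(J) = (202 + J)/(107 + J)
O(-208) - K(o) = 25 - (202 + 875/132)/(107 + 875/132) = 25 - 27539/(14999/132*132) = 25 - 132*27539/(14999*132) = 25 - 1*27539/14999 = 25 - 27539/14999 = 347436/14999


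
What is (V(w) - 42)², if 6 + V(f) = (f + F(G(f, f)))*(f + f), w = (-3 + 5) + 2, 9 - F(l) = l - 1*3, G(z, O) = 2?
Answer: 4096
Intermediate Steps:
F(l) = 12 - l (F(l) = 9 - (l - 1*3) = 9 - (l - 3) = 9 - (-3 + l) = 9 + (3 - l) = 12 - l)
w = 4 (w = 2 + 2 = 4)
V(f) = -6 + 2*f*(10 + f) (V(f) = -6 + (f + (12 - 1*2))*(f + f) = -6 + (f + (12 - 2))*(2*f) = -6 + (f + 10)*(2*f) = -6 + (10 + f)*(2*f) = -6 + 2*f*(10 + f))
(V(w) - 42)² = ((-6 + 2*4² + 20*4) - 42)² = ((-6 + 2*16 + 80) - 42)² = ((-6 + 32 + 80) - 42)² = (106 - 42)² = 64² = 4096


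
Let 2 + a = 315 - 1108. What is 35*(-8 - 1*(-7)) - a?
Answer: 760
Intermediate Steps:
a = -795 (a = -2 + (315 - 1108) = -2 - 793 = -795)
35*(-8 - 1*(-7)) - a = 35*(-8 - 1*(-7)) - 1*(-795) = 35*(-8 + 7) + 795 = 35*(-1) + 795 = -35 + 795 = 760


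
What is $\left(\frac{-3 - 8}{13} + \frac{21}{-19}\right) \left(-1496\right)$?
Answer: $\frac{721072}{247} \approx 2919.3$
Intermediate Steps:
$\left(\frac{-3 - 8}{13} + \frac{21}{-19}\right) \left(-1496\right) = \left(\left(-3 - 8\right) \frac{1}{13} + 21 \left(- \frac{1}{19}\right)\right) \left(-1496\right) = \left(\left(-11\right) \frac{1}{13} - \frac{21}{19}\right) \left(-1496\right) = \left(- \frac{11}{13} - \frac{21}{19}\right) \left(-1496\right) = \left(- \frac{482}{247}\right) \left(-1496\right) = \frac{721072}{247}$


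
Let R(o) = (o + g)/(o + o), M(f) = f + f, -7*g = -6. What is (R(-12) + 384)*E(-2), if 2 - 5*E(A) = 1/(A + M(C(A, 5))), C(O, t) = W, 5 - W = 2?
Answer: 2153/16 ≈ 134.56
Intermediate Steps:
g = 6/7 (g = -1/7*(-6) = 6/7 ≈ 0.85714)
W = 3 (W = 5 - 1*2 = 5 - 2 = 3)
C(O, t) = 3
M(f) = 2*f
R(o) = (6/7 + o)/(2*o) (R(o) = (o + 6/7)/(o + o) = (6/7 + o)/((2*o)) = (6/7 + o)*(1/(2*o)) = (6/7 + o)/(2*o))
E(A) = 2/5 - 1/(5*(6 + A)) (E(A) = 2/5 - 1/(5*(A + 2*3)) = 2/5 - 1/(5*(A + 6)) = 2/5 - 1/(5*(6 + A)))
(R(-12) + 384)*E(-2) = ((1/14)*(6 + 7*(-12))/(-12) + 384)*((11 + 2*(-2))/(5*(6 - 2))) = ((1/14)*(-1/12)*(6 - 84) + 384)*((1/5)*(11 - 4)/4) = ((1/14)*(-1/12)*(-78) + 384)*((1/5)*(1/4)*7) = (13/28 + 384)*(7/20) = (10765/28)*(7/20) = 2153/16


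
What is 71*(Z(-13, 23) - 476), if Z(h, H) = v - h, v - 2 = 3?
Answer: -32518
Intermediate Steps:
v = 5 (v = 2 + 3 = 5)
Z(h, H) = 5 - h
71*(Z(-13, 23) - 476) = 71*((5 - 1*(-13)) - 476) = 71*((5 + 13) - 476) = 71*(18 - 476) = 71*(-458) = -32518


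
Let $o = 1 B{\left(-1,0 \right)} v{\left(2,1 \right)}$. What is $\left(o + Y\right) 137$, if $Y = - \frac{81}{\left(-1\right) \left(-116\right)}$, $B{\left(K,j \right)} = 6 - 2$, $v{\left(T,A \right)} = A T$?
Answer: $\frac{116039}{116} \approx 1000.3$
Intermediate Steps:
$B{\left(K,j \right)} = 4$
$o = 8$ ($o = 1 \cdot 4 \cdot 1 \cdot 2 = 4 \cdot 2 = 8$)
$Y = - \frac{81}{116} \approx -0.69828$
$\left(o + Y\right) 137 = \left(8 - \frac{81}{116}\right) 137 = \frac{847}{116} \cdot 137 = \frac{116039}{116}$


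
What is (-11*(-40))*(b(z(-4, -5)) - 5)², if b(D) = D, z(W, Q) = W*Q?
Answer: 99000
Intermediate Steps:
z(W, Q) = Q*W
(-11*(-40))*(b(z(-4, -5)) - 5)² = (-11*(-40))*(-5*(-4) - 5)² = 440*(20 - 5)² = 440*15² = 440*225 = 99000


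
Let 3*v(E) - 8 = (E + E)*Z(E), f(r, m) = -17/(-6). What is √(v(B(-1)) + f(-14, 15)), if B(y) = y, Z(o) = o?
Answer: √222/6 ≈ 2.4833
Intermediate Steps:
f(r, m) = 17/6 (f(r, m) = -17*(-⅙) = 17/6)
v(E) = 8/3 + 2*E²/3 (v(E) = 8/3 + ((E + E)*E)/3 = 8/3 + ((2*E)*E)/3 = 8/3 + (2*E²)/3 = 8/3 + 2*E²/3)
√(v(B(-1)) + f(-14, 15)) = √((8/3 + (⅔)*(-1)²) + 17/6) = √((8/3 + (⅔)*1) + 17/6) = √((8/3 + ⅔) + 17/6) = √(10/3 + 17/6) = √(37/6) = √222/6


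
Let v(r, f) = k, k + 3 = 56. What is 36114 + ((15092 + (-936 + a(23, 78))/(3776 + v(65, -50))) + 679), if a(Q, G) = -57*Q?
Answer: 28380774/547 ≈ 51884.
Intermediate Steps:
k = 53 (k = -3 + 56 = 53)
v(r, f) = 53
36114 + ((15092 + (-936 + a(23, 78))/(3776 + v(65, -50))) + 679) = 36114 + ((15092 + (-936 - 57*23)/(3776 + 53)) + 679) = 36114 + ((15092 + (-936 - 1311)/3829) + 679) = 36114 + ((15092 - 2247*1/3829) + 679) = 36114 + ((15092 - 321/547) + 679) = 36114 + (8255003/547 + 679) = 36114 + 8626416/547 = 28380774/547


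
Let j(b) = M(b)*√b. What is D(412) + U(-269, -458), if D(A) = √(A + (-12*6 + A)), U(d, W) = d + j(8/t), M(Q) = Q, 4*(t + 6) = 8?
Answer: -269 + 4*√47 - 2*I*√2 ≈ -241.58 - 2.8284*I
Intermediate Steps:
t = -4 (t = -6 + (¼)*8 = -6 + 2 = -4)
j(b) = b^(3/2) (j(b) = b*√b = b^(3/2))
U(d, W) = d - 2*I*√2 (U(d, W) = d + (8/(-4))^(3/2) = d + (8*(-¼))^(3/2) = d + (-2)^(3/2) = d - 2*I*√2)
D(A) = √(-72 + 2*A) (D(A) = √(A + (-72 + A)) = √(-72 + 2*A))
D(412) + U(-269, -458) = √(-72 + 2*412) + (-269 - 2*I*√2) = √(-72 + 824) + (-269 - 2*I*√2) = √752 + (-269 - 2*I*√2) = 4*√47 + (-269 - 2*I*√2) = -269 + 4*√47 - 2*I*√2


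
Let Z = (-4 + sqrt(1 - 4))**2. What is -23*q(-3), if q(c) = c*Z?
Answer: 897 - 552*I*sqrt(3) ≈ 897.0 - 956.09*I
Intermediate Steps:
Z = (-4 + I*sqrt(3))**2 (Z = (-4 + sqrt(-3))**2 = (-4 + I*sqrt(3))**2 ≈ 13.0 - 13.856*I)
q(c) = c*(4 - I*sqrt(3))**2
-23*q(-3) = -(-69)*(4 - I*sqrt(3))**2 = 69*(4 - I*sqrt(3))**2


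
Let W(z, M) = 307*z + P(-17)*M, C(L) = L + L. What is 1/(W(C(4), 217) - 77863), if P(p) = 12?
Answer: -1/72803 ≈ -1.3736e-5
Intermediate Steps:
C(L) = 2*L
W(z, M) = 12*M + 307*z (W(z, M) = 307*z + 12*M = 12*M + 307*z)
1/(W(C(4), 217) - 77863) = 1/((12*217 + 307*(2*4)) - 77863) = 1/((2604 + 307*8) - 77863) = 1/((2604 + 2456) - 77863) = 1/(5060 - 77863) = 1/(-72803) = -1/72803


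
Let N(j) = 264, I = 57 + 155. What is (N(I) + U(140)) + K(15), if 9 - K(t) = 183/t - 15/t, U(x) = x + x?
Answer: 2709/5 ≈ 541.80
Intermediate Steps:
I = 212
U(x) = 2*x
K(t) = 9 - 168/t (K(t) = 9 - (183/t - 15/t) = 9 - 168/t)
(N(I) + U(140)) + K(15) = (264 + 2*140) + (9 - 168/15) = (264 + 280) + (9 - 168*1/15) = 544 + (9 - 56/5) = 544 - 11/5 = 2709/5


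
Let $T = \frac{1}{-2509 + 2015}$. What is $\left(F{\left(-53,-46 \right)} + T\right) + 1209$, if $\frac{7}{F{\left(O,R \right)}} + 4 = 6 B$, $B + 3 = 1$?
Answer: $\frac{4776231}{3952} \approx 1208.6$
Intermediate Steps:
$B = -2$ ($B = -3 + 1 = -2$)
$F{\left(O,R \right)} = - \frac{7}{16}$ ($F{\left(O,R \right)} = \frac{7}{-4 + 6 \left(-2\right)} = \frac{7}{-4 - 12} = \frac{7}{-16} = 7 \left(- \frac{1}{16}\right) = - \frac{7}{16}$)
$T = - \frac{1}{494}$ ($T = \frac{1}{-494} = - \frac{1}{494} \approx -0.0020243$)
$\left(F{\left(-53,-46 \right)} + T\right) + 1209 = \left(- \frac{7}{16} - \frac{1}{494}\right) + 1209 = - \frac{1737}{3952} + 1209 = \frac{4776231}{3952}$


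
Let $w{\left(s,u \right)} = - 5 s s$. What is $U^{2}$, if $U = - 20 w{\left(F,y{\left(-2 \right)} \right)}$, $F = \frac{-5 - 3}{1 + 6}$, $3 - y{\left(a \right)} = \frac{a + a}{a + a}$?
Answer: $\frac{40960000}{2401} \approx 17060.0$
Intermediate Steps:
$y{\left(a \right)} = 2$ ($y{\left(a \right)} = 3 - \frac{a + a}{a + a} = 3 - \frac{2 a}{2 a} = 3 - 2 a \frac{1}{2 a} = 3 - 1 = 2$)
$F = - \frac{8}{7} \approx -1.1429$
$w{\left(s,u \right)} = - 5 s^{2}$
$U = \frac{6400}{49}$ ($U = - 20 \left(- 5 \left(- \frac{8}{7}\right)^{2}\right) = - 20 \left(\left(-5\right) \frac{64}{49}\right) = \left(-20\right) \left(- \frac{320}{49}\right) = \frac{6400}{49} \approx 130.61$)
$U^{2} = \left(\frac{6400}{49}\right)^{2} = \frac{40960000}{2401}$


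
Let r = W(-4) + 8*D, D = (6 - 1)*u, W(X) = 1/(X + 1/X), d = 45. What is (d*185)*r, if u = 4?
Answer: 22610700/17 ≈ 1.3300e+6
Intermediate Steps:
W(X) = 1/(X + 1/X)
D = 20 (D = (6 - 1)*4 = 5*4 = 20)
r = 2716/17 (r = -4/(1 + (-4)²) + 8*20 = -4/(1 + 16) + 160 = -4/17 + 160 = 2716/17 ≈ 159.76)
(d*185)*r = (45*185)*(2716/17) = 8325*(2716/17) = 22610700/17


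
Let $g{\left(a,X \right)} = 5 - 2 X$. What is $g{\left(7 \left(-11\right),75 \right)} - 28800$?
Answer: $-28945$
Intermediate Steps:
$g{\left(7 \left(-11\right),75 \right)} - 28800 = \left(5 - 150\right) - 28800 = -145 - 28800 = -28945$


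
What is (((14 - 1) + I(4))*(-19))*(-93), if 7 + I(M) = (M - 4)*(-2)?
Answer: 10602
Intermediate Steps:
I(M) = 1 - 2*M (I(M) = -7 + (M - 4)*(-2) = -7 + (-4 + M)*(-2) = -7 + (8 - 2*M) = 1 - 2*M)
(((14 - 1) + I(4))*(-19))*(-93) = (((14 - 1) + (1 - 2*4))*(-19))*(-93) = ((13 + (1 - 8))*(-19))*(-93) = ((13 - 7)*(-19))*(-93) = (6*(-19))*(-93) = -114*(-93) = 10602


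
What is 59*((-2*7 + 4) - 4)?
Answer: -826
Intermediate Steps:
59*((-2*7 + 4) - 4) = 59*((-14 + 4) - 4) = 59*(-10 - 4) = 59*(-14) = -826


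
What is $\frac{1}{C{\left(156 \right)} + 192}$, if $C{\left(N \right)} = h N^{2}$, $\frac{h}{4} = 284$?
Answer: $\frac{1}{27645888} \approx 3.6172 \cdot 10^{-8}$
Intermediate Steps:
$h = 1136$ ($h = 4 \cdot 284 = 1136$)
$C{\left(N \right)} = 1136 N^{2}$
$\frac{1}{C{\left(156 \right)} + 192} = \frac{1}{1136 \cdot 156^{2} + 192} = \frac{1}{1136 \cdot 24336 + 192} = \frac{1}{27645696 + 192} = \frac{1}{27645888}$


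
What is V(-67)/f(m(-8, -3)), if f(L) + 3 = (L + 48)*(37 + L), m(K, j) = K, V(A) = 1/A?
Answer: -1/77519 ≈ -1.2900e-5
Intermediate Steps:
f(L) = -3 + (37 + L)*(48 + L) (f(L) = -3 + (L + 48)*(37 + L) = -3 + (48 + L)*(37 + L) = -3 + (37 + L)*(48 + L))
V(-67)/f(m(-8, -3)) = 1/((-67)*(1773 + (-8)² + 85*(-8))) = -1/(67*(1773 + 64 - 680)) = -1/67/1157 = -1/67*1/1157 = -1/77519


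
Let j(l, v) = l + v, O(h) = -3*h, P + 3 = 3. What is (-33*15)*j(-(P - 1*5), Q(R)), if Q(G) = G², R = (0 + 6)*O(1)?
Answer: -162855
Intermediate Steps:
P = 0 (P = -3 + 3 = 0)
R = -18 (R = (0 + 6)*(-3*1) = 6*(-3) = -18)
(-33*15)*j(-(P - 1*5), Q(R)) = (-33*15)*(-(0 - 1*5) + (-18)²) = -495*(-(0 - 5) + 324) = -495*(-1*(-5) + 324) = -495*(5 + 324) = -495*329 = -162855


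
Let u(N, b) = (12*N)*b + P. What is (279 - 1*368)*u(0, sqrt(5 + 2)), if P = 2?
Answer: -178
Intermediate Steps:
u(N, b) = 2 + 12*N*b (u(N, b) = (12*N)*b + 2 = 12*N*b + 2 = 2 + 12*N*b)
(279 - 1*368)*u(0, sqrt(5 + 2)) = (279 - 1*368)*(2 + 12*0*sqrt(5 + 2)) = (279 - 368)*(2 + 12*0*sqrt(7)) = -89*(2 + 0) = -89*2 = -178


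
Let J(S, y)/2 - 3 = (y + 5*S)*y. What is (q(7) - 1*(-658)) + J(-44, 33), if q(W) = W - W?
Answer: -11678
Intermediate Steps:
q(W) = 0
J(S, y) = 6 + 2*y*(y + 5*S) (J(S, y) = 6 + 2*((y + 5*S)*y) = 6 + 2*(y*(y + 5*S)) = 6 + 2*y*(y + 5*S))
(q(7) - 1*(-658)) + J(-44, 33) = (0 - 1*(-658)) + (6 + 2*33² + 10*(-44)*33) = (0 + 658) + (6 + 2*1089 - 14520) = 658 + (6 + 2178 - 14520) = 658 - 12336 = -11678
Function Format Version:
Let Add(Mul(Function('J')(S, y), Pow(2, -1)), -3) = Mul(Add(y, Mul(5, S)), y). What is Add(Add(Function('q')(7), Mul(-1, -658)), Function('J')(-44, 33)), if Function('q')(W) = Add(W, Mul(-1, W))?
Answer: -11678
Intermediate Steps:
Function('q')(W) = 0
Function('J')(S, y) = Add(6, Mul(2, y, Add(y, Mul(5, S)))) (Function('J')(S, y) = Add(6, Mul(2, Mul(Add(y, Mul(5, S)), y))) = Add(6, Mul(2, Mul(y, Add(y, Mul(5, S))))) = Add(6, Mul(2, y, Add(y, Mul(5, S)))))
Add(Add(Function('q')(7), Mul(-1, -658)), Function('J')(-44, 33)) = Add(Add(0, Mul(-1, -658)), Add(6, Mul(2, Pow(33, 2)), Mul(10, -44, 33))) = Add(Add(0, 658), Add(6, Mul(2, 1089), -14520)) = Add(658, Add(6, 2178, -14520)) = Add(658, -12336) = -11678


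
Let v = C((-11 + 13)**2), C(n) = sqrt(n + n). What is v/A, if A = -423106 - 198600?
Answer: -sqrt(2)/310853 ≈ -4.5495e-6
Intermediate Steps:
C(n) = sqrt(2)*sqrt(n) (C(n) = sqrt(2*n) = sqrt(2)*sqrt(n))
A = -621706
v = 2*sqrt(2) (v = sqrt(2)*sqrt((-11 + 13)**2) = sqrt(2)*sqrt(2**2) = sqrt(2)*sqrt(4) = sqrt(2)*2 = 2*sqrt(2) ≈ 2.8284)
v/A = (2*sqrt(2))/(-621706) = (2*sqrt(2))*(-1/621706) = -sqrt(2)/310853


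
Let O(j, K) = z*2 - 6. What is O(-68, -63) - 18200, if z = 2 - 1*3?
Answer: -18208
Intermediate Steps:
z = -1 (z = 2 - 3 = -1)
O(j, K) = -8 (O(j, K) = -1*2 - 6 = -2 - 6 = -8)
O(-68, -63) - 18200 = -8 - 18200 = -18208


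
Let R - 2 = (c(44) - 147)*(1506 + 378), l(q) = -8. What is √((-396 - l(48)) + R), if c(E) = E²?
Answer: √3370090 ≈ 1835.8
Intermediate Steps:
R = 3370478 (R = 2 + (44² - 147)*(1506 + 378) = 2 + (1936 - 147)*1884 = 2 + 1789*1884 = 2 + 3370476 = 3370478)
√((-396 - l(48)) + R) = √((-396 - 1*(-8)) + 3370478) = √((-396 + 8) + 3370478) = √(-388 + 3370478) = √3370090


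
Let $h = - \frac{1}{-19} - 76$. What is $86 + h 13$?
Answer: $- \frac{17125}{19} \approx -901.32$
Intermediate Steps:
$h = - \frac{1443}{19}$ ($h = \left(-1\right) \left(- \frac{1}{19}\right) - 76 = \frac{1}{19} - 76 = - \frac{1443}{19} \approx -75.947$)
$86 + h 13 = 86 - \frac{18759}{19} = - \frac{17125}{19}$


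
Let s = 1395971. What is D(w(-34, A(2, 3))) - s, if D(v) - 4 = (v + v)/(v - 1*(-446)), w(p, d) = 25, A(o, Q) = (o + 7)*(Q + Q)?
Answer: -657500407/471 ≈ -1.3960e+6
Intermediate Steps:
A(o, Q) = 2*Q*(7 + o) (A(o, Q) = (7 + o)*(2*Q) = 2*Q*(7 + o))
D(v) = 4 + 2*v/(446 + v) (D(v) = 4 + (v + v)/(v - 1*(-446)) = 4 + (2*v)/(v + 446) = 4 + (2*v)/(446 + v) = 4 + 2*v/(446 + v))
D(w(-34, A(2, 3))) - s = 2*(892 + 3*25)/(446 + 25) - 1*1395971 = 2*(892 + 75)/471 - 1395971 = 2*(1/471)*967 - 1395971 = 1934/471 - 1395971 = -657500407/471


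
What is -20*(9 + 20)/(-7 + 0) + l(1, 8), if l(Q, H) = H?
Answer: 636/7 ≈ 90.857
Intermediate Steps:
-20*(9 + 20)/(-7 + 0) + l(1, 8) = -20*(9 + 20)/(-7 + 0) + 8 = -580/(-7) + 8 = -580*(-1)/7 + 8 = -20*(-29/7) + 8 = 580/7 + 8 = 636/7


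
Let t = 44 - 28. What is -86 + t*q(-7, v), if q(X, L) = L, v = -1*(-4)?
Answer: -22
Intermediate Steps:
v = 4
t = 16
-86 + t*q(-7, v) = -86 + 16*4 = -86 + 64 = -22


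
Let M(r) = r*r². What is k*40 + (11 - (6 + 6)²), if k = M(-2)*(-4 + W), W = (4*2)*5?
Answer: -11653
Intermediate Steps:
M(r) = r³
W = 40 (W = 8*5 = 40)
k = -288 (k = (-2)³*(-4 + 40) = -8*36 = -288)
k*40 + (11 - (6 + 6)²) = -288*40 + (11 - (6 + 6)²) = -11520 + (11 - 1*12²) = -11520 + (11 - 1*144) = -11520 + (11 - 144) = -11520 - 133 = -11653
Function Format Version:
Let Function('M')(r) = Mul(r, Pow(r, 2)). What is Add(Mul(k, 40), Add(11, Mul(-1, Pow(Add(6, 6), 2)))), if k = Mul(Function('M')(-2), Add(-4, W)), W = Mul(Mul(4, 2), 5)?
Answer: -11653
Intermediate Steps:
Function('M')(r) = Pow(r, 3)
W = 40 (W = Mul(8, 5) = 40)
k = -288 (k = Mul(Pow(-2, 3), Add(-4, 40)) = Mul(-8, 36) = -288)
Add(Mul(k, 40), Add(11, Mul(-1, Pow(Add(6, 6), 2)))) = Add(Mul(-288, 40), Add(11, Mul(-1, Pow(Add(6, 6), 2)))) = Add(-11520, Add(11, Mul(-1, Pow(12, 2)))) = Add(-11520, Add(11, Mul(-1, 144))) = Add(-11520, Add(11, -144)) = Add(-11520, -133) = -11653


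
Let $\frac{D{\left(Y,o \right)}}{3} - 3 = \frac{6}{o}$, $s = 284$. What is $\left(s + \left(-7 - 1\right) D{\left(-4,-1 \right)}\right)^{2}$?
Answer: $126736$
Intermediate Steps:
$D{\left(Y,o \right)} = 9 + \frac{18}{o}$ ($D{\left(Y,o \right)} = 9 + 3 \frac{6}{o} = 9 + \frac{18}{o}$)
$\left(s + \left(-7 - 1\right) D{\left(-4,-1 \right)}\right)^{2} = \left(284 + \left(-7 - 1\right) \left(9 + \frac{18}{-1}\right)\right)^{2} = \left(284 - 8 \left(9 + 18 \left(-1\right)\right)\right)^{2} = \left(284 - 8 \left(9 - 18\right)\right)^{2} = \left(284 - -72\right)^{2} = \left(284 + 72\right)^{2} = 356^{2} = 126736$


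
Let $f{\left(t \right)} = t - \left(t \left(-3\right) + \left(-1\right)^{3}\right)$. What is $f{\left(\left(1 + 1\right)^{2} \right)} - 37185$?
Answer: $-37168$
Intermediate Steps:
$f{\left(t \right)} = 1 + 4 t$ ($f{\left(t \right)} = t - \left(- 3 t - 1\right) = t - \left(-1 - 3 t\right) = t + \left(1 + 3 t\right) = 1 + 4 t$)
$f{\left(\left(1 + 1\right)^{2} \right)} - 37185 = \left(1 + 4 \left(1 + 1\right)^{2}\right) - 37185 = \left(1 + 4 \cdot 2^{2}\right) - 37185 = \left(1 + 4 \cdot 4\right) - 37185 = \left(1 + 16\right) - 37185 = 17 - 37185 = -37168$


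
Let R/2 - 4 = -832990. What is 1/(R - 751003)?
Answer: -1/2416975 ≈ -4.1374e-7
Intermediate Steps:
R = -1665972 (R = 8 + 2*(-832990) = 8 - 1665980 = -1665972)
1/(R - 751003) = 1/(-1665972 - 751003) = 1/(-2416975) = -1/2416975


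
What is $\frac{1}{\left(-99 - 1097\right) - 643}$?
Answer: $- \frac{1}{1839} \approx -0.00054377$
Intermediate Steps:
$\frac{1}{\left(-99 - 1097\right) - 643} = \frac{1}{-1196 - 643} = \frac{1}{-1839} = - \frac{1}{1839}$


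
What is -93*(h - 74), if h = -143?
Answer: 20181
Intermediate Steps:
-93*(h - 74) = -93*(-143 - 74) = -93*(-217) = -1*(-20181) = 20181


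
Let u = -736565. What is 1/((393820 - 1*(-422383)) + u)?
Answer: 1/79638 ≈ 1.2557e-5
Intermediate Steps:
1/((393820 - 1*(-422383)) + u) = 1/((393820 - 1*(-422383)) - 736565) = 1/((393820 + 422383) - 736565) = 1/(816203 - 736565) = 1/79638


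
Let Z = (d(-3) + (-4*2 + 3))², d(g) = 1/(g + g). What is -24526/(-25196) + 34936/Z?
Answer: 15856238951/12106678 ≈ 1309.7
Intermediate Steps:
d(g) = 1/(2*g)
Z = 961/36 (Z = ((½)/(-3) + (-4*2 + 3))² = ((½)*(-⅓) + (-8 + 3))² = (-⅙ - 5)² = (-31/6)² = 961/36 ≈ 26.694)
-24526/(-25196) + 34936/Z = -24526/(-25196) + 34936/(961/36) = -24526*(-1/25196) + 34936*(36/961) = 12263/12598 + 1257696/961 = 15856238951/12106678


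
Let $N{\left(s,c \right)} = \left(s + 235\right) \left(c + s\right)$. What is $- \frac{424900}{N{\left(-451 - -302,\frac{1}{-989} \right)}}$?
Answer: $\frac{2443175}{73681} \approx 33.159$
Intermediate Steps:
$N{\left(s,c \right)} = \left(235 + s\right) \left(c + s\right)$
$- \frac{424900}{N{\left(-451 - -302,\frac{1}{-989} \right)}} = - \frac{424900}{\left(-451 - -302\right)^{2} + \frac{235}{-989} + 235 \left(-451 - -302\right) + \frac{-451 - -302}{-989}} = - \frac{424900}{\left(-451 + 302\right)^{2} + 235 \left(- \frac{1}{989}\right) + 235 \left(-451 + 302\right) - \frac{-451 + 302}{989}} = - \frac{424900}{\left(-149\right)^{2} - \frac{235}{989} + 235 \left(-149\right) - - \frac{149}{989}} = - \frac{424900}{22201 - \frac{235}{989} - 35015 + \frac{149}{989}} = - \frac{424900}{- \frac{294724}{23}} = \left(-424900\right) \left(- \frac{23}{294724}\right) = \frac{2443175}{73681}$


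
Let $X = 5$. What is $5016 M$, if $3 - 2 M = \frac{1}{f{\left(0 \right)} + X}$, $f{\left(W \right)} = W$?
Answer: $\frac{35112}{5} \approx 7022.4$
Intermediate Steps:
$M = \frac{7}{5}$ ($M = \frac{3}{2} - \frac{1}{2 \left(0 + 5\right)} = \frac{3}{2} - \frac{1}{2 \cdot 5} = \frac{3}{2} - \frac{1}{10} = \frac{7}{5} \approx 1.4$)
$5016 M = 5016 \cdot \frac{7}{5} = \frac{35112}{5}$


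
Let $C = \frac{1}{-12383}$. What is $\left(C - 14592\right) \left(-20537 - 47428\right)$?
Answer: $\frac{12280781870205}{12383} \approx 9.9175 \cdot 10^{8}$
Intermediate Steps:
$C = - \frac{1}{12383} \approx -8.0756 \cdot 10^{-5}$
$\left(C - 14592\right) \left(-20537 - 47428\right) = \left(- \frac{1}{12383} - 14592\right) \left(-20537 - 47428\right) = \left(- \frac{1}{12383} + \left(-22802 + 8210\right)\right) \left(-67965\right) = \left(- \frac{1}{12383} - 14592\right) \left(-67965\right) = \left(- \frac{180692737}{12383}\right) \left(-67965\right) = \frac{12280781870205}{12383}$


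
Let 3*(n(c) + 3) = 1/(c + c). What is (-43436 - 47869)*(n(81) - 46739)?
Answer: 230460018595/54 ≈ 4.2678e+9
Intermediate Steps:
n(c) = -3 + 1/(6*c) (n(c) = -3 + 1/(3*(c + c)) = -3 + 1/(3*((2*c))) = -3 + (1/(2*c))/3 = -3 + 1/(6*c))
(-43436 - 47869)*(n(81) - 46739) = (-43436 - 47869)*((-3 + (1/6)/81) - 46739) = -91305*((-3 + (1/6)*(1/81)) - 46739) = -91305*((-3 + 1/486) - 46739) = -91305*(-1457/486 - 46739) = -91305*(-22716611/486) = 230460018595/54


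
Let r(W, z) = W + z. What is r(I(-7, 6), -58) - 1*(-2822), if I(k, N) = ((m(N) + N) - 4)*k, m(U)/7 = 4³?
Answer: -386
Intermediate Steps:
m(U) = 448 (m(U) = 7*4³ = 7*64 = 448)
I(k, N) = k*(444 + N) (I(k, N) = ((448 + N) - 4)*k = (444 + N)*k = k*(444 + N))
r(I(-7, 6), -58) - 1*(-2822) = (-7*(444 + 6) - 58) - 1*(-2822) = (-7*450 - 58) + 2822 = (-3150 - 58) + 2822 = -3208 + 2822 = -386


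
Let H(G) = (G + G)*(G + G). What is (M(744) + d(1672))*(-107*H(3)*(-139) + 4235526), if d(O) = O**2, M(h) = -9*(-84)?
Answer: 13341209508360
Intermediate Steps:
M(h) = 756
H(G) = 4*G**2 (H(G) = (2*G)*(2*G) = 4*G**2)
(M(744) + d(1672))*(-107*H(3)*(-139) + 4235526) = (756 + 1672**2)*(-428*3**2*(-139) + 4235526) = (756 + 2795584)*(-428*9*(-139) + 4235526) = 2796340*(-107*36*(-139) + 4235526) = 2796340*(-3852*(-139) + 4235526) = 2796340*(535428 + 4235526) = 2796340*4770954 = 13341209508360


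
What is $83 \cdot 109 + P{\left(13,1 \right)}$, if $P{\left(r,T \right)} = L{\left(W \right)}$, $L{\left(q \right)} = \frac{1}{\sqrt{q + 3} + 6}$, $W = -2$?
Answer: $\frac{63330}{7} \approx 9047.1$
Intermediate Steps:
$L{\left(q \right)} = \frac{1}{6 + \sqrt{3 + q}}$ ($L{\left(q \right)} = \frac{1}{\sqrt{3 + q} + 6} = \frac{1}{6 + \sqrt{3 + q}}$)
$P{\left(r,T \right)} = \frac{1}{7}$ ($P{\left(r,T \right)} = \frac{1}{6 + \sqrt{3 - 2}} = \frac{1}{6 + \sqrt{1}} = \frac{1}{6 + 1} = \frac{1}{7}$)
$83 \cdot 109 + P{\left(13,1 \right)} = 83 \cdot 109 + \frac{1}{7} = 9047 + \frac{1}{7} = \frac{63330}{7}$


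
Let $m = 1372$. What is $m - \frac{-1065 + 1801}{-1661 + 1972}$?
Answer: $\frac{425956}{311} \approx 1369.6$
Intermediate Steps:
$m - \frac{-1065 + 1801}{-1661 + 1972} = 1372 - \frac{-1065 + 1801}{-1661 + 1972} = 1372 - \frac{736}{311} = \frac{425956}{311}$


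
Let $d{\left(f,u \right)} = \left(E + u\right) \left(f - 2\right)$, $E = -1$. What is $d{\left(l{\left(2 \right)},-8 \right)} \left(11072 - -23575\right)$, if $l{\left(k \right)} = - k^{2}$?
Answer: $1870938$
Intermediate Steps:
$d{\left(f,u \right)} = \left(-1 + u\right) \left(-2 + f\right)$ ($d{\left(f,u \right)} = \left(-1 + u\right) \left(f - 2\right) = \left(-1 + u\right) \left(-2 + f\right)$)
$d{\left(l{\left(2 \right)},-8 \right)} \left(11072 - -23575\right) = \left(2 - - 2^{2} - -16 + - 2^{2} \left(-8\right)\right) \left(11072 - -23575\right) = \left(2 - \left(-1\right) 4 + 16 + \left(-1\right) 4 \left(-8\right)\right) \left(11072 + 23575\right) = \left(2 - -4 + 16 - -32\right) 34647 = \left(2 + 4 + 16 + 32\right) 34647 = 54 \cdot 34647 = 1870938$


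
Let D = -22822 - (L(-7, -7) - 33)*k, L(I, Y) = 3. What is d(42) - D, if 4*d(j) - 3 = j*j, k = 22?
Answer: 90415/4 ≈ 22604.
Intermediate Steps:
d(j) = ¾ + j²/4 (d(j) = ¾ + (j*j)/4 = ¾ + j²/4)
D = -22162 (D = -22822 - (3 - 33)*22 = -22822 - (-30)*22 = -22822 - 1*(-660) = -22822 + 660 = -22162)
d(42) - D = (¾ + (¼)*42²) - 1*(-22162) = (¾ + (¼)*1764) + 22162 = (¾ + 441) + 22162 = 1767/4 + 22162 = 90415/4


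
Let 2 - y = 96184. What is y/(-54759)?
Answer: 96182/54759 ≈ 1.7565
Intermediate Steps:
y = -96182 (y = 2 - 1*96184 = 2 - 96184 = -96182)
y/(-54759) = -96182/(-54759) = -96182*(-1/54759) = 96182/54759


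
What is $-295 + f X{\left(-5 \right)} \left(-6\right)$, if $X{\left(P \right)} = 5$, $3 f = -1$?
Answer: $-285$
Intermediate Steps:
$f = - \frac{1}{3}$ ($f = \frac{1}{3} \left(-1\right) = - \frac{1}{3} \approx -0.33333$)
$-295 + f X{\left(-5 \right)} \left(-6\right) = -295 + \left(- \frac{1}{3}\right) 5 \left(-6\right) = -295 - -10 = -295 + 10 = -285$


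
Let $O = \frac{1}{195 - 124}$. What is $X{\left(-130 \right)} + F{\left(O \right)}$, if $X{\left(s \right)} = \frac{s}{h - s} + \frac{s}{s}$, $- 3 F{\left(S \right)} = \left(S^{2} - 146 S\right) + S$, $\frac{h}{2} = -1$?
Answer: $\frac{643693}{967872} \approx 0.66506$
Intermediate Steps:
$O = \frac{1}{71} \approx 0.014085$
$h = -2$ ($h = 2 \left(-1\right) = -2$)
$F{\left(S \right)} = - \frac{S^{2}}{3} + \frac{145 S}{3}$ ($F{\left(S \right)} = - \frac{\left(S^{2} - 146 S\right) + S}{3} = - \frac{S^{2} - 145 S}{3} = - \frac{S^{2}}{3} + \frac{145 S}{3}$)
$X{\left(s \right)} = 1 + \frac{s}{-2 - s}$ ($X{\left(s \right)} = \frac{s}{-2 - s} + \frac{s}{s} = \frac{s}{-2 - s} + 1 = 1 + \frac{s}{-2 - s}$)
$X{\left(-130 \right)} + F{\left(O \right)} = \frac{2}{2 - 130} + \frac{1}{3} \cdot \frac{1}{71} \left(145 - \frac{1}{71}\right) = \frac{2}{-128} + \frac{1}{3} \cdot \frac{1}{71} \left(145 - \frac{1}{71}\right) = 2 \left(- \frac{1}{128}\right) + \frac{1}{3} \cdot \frac{1}{71} \cdot \frac{10294}{71} = - \frac{1}{64} + \frac{10294}{15123} = \frac{643693}{967872}$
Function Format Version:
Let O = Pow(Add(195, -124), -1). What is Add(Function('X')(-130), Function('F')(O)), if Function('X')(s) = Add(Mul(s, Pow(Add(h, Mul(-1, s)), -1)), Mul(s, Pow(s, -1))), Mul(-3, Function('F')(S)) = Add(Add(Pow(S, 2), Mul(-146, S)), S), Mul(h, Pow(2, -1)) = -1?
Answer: Rational(643693, 967872) ≈ 0.66506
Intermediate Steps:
O = Rational(1, 71) (O = Pow(71, -1) = Rational(1, 71) ≈ 0.014085)
h = -2 (h = Mul(2, -1) = -2)
Function('F')(S) = Add(Mul(Rational(-1, 3), Pow(S, 2)), Mul(Rational(145, 3), S)) (Function('F')(S) = Mul(Rational(-1, 3), Add(Add(Pow(S, 2), Mul(-146, S)), S)) = Mul(Rational(-1, 3), Add(Pow(S, 2), Mul(-145, S))) = Add(Mul(Rational(-1, 3), Pow(S, 2)), Mul(Rational(145, 3), S)))
Function('X')(s) = Add(1, Mul(s, Pow(Add(-2, Mul(-1, s)), -1))) (Function('X')(s) = Add(Mul(s, Pow(Add(-2, Mul(-1, s)), -1)), Mul(s, Pow(s, -1))) = Add(Mul(s, Pow(Add(-2, Mul(-1, s)), -1)), 1) = Add(1, Mul(s, Pow(Add(-2, Mul(-1, s)), -1))))
Add(Function('X')(-130), Function('F')(O)) = Add(Mul(2, Pow(Add(2, -130), -1)), Mul(Rational(1, 3), Rational(1, 71), Add(145, Mul(-1, Rational(1, 71))))) = Add(Mul(2, Pow(-128, -1)), Mul(Rational(1, 3), Rational(1, 71), Add(145, Rational(-1, 71)))) = Add(Mul(2, Rational(-1, 128)), Mul(Rational(1, 3), Rational(1, 71), Rational(10294, 71))) = Add(Rational(-1, 64), Rational(10294, 15123)) = Rational(643693, 967872)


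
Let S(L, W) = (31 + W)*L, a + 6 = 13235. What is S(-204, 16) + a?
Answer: 3641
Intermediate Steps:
a = 13229 (a = -6 + 13235 = 13229)
S(L, W) = L*(31 + W)
S(-204, 16) + a = -204*(31 + 16) + 13229 = -204*47 + 13229 = -9588 + 13229 = 3641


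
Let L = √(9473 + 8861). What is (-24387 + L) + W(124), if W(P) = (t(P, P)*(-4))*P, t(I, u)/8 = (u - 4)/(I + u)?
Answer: -26307 + √18334 ≈ -26172.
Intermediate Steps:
t(I, u) = 8*(-4 + u)/(I + u) (t(I, u) = 8*((u - 4)/(I + u)) = 8*((-4 + u)/(I + u)) = 8*(-4 + u)/(I + u))
W(P) = 64 - 16*P (W(P) = ((8*(-4 + P)/(P + P))*(-4))*P = ((8*(-4 + P)/((2*P)))*(-4))*P = ((8*(1/(2*P))*(-4 + P))*(-4))*P = ((4*(-4 + P)/P)*(-4))*P = (-16*(-4 + P)/P)*P = 64 - 16*P)
L = √18334 ≈ 135.40
(-24387 + L) + W(124) = (-24387 + √18334) + (64 - 16*124) = (-24387 + √18334) + (64 - 1984) = (-24387 + √18334) - 1920 = -26307 + √18334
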